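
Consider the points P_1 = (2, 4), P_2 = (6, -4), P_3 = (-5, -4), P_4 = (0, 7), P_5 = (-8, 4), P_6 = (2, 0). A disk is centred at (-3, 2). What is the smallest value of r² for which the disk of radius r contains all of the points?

117

The required radius is the distance from (-3, 2) to the farthest point.
Squared distances: 29, 117, 40, 34, 29, 29.
Maximum is 117, attained at P_2.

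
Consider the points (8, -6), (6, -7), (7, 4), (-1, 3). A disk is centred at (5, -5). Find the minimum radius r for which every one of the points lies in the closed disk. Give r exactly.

The required radius is the distance from (5, -5) to the farthest point.
Squared distances: 10, 5, 85, 100.
Maximum is 100, attained at (-1, 3).
r = √100 = 10.

10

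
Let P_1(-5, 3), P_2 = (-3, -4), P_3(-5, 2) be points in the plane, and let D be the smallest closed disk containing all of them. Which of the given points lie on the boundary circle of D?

P_1, P_2

Side lengths²: P_1P_2² = 53, P_1P_3² = 1, P_2P_3² = 40.
Since P_1P_2² = 53 ≥ 40 + 1 = 41, the angle opposite P_1P_2 is not acute, so the smallest enclosing circle has P_1P_2 as diameter.
Centre = midpoint of P_1P_2 = (-4, -0.5), r² = 53/4 = 13.25.
The points at distance exactly r from the centre are P_1, P_2 — 2 points.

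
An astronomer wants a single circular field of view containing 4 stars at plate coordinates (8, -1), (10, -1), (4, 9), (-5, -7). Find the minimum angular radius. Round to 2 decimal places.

9.30

The minimum enclosing circle is determined by three boundary points: (10, -1), (4, 9), (-5, -7).
Their circumcentre is (49/62, 17/62) with r² = 166141/1922.
The farthest remaining point (8, -1) is at distance² 103025/1922 ≤ 166141/1922.
r = √(166141/1922) ≈ 9.30.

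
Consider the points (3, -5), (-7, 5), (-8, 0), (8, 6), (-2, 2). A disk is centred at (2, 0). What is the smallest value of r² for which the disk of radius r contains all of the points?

106

The required radius is the distance from (2, 0) to the farthest point.
Squared distances: 26, 106, 100, 72, 20.
Maximum is 106, attained at (-7, 5).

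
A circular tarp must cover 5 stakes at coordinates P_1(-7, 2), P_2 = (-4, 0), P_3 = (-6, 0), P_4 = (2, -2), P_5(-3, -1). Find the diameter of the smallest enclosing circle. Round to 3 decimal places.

9.849

A smallest enclosing disk is always determined by at most three of the input points on its boundary.
The farthest pair is P_1–P_4 with squared distance 97. The circle on this segment as diameter has centre (-2.5, 0) and r² = 97/4 = 24.25.
Check P_2: distance² to centre = 2.25 ≤ 24.25, so it lies inside.
All remaining points lie in this disk, and no smaller disk contains both endpoints, so this is the minimum enclosing circle.
Diameter = 2r = 2√(24.25) ≈ 9.849.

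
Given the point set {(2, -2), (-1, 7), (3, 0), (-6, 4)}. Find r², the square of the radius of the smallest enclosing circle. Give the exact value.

The minimum enclosing circle is determined by three boundary points: (2, -2), (-1, 7), (-6, 4).
Their circumcentre is (-4/3, 17/9) with r² = 2125/81.
The farthest remaining point (3, 0) is at distance² 1810/81 ≤ 2125/81.

2125/81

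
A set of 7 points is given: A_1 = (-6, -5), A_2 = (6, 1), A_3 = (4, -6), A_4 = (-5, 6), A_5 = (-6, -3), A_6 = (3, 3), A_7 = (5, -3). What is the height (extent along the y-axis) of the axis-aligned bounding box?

max y = 6, min y = -6, so height = 12.

12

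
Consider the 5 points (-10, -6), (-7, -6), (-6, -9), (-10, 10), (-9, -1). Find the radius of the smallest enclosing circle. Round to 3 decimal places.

9.708

By Welzl's lemma the MEC is supported by two points (diametrically opposite) or three points (on a circumcircle).
The farthest pair is (-6, -9)–(-10, 10) with squared distance 377. The circle on this segment as diameter has centre (-8, 0.5) and r² = 377/4 = 94.25.
Check (-10, -6): distance² to centre = 46.25 ≤ 94.25, so it lies inside.
All remaining points lie in this disk, and no smaller disk contains both endpoints, so this is the minimum enclosing circle.
r = √(94.25) ≈ 9.708.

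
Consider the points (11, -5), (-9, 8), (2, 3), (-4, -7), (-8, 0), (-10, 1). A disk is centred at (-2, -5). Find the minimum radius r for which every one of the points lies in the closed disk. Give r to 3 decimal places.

The required radius is the distance from (-2, -5) to the farthest point.
Squared distances: 169, 218, 80, 8, 61, 100.
Maximum is 218, attained at (-9, 8).
r = √218 ≈ 14.765.

14.765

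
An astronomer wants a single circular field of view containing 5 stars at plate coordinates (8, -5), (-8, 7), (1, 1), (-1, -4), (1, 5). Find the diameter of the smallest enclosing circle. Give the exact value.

A smallest enclosing disk is always determined by at most three of the input points on its boundary.
The farthest pair is (8, -5)–(-8, 7) with squared distance 400. The circle on this segment as diameter has centre (0, 1) and r² = 400/4 = 100.
Check (1, 1): distance² to centre = 1 ≤ 100, so it lies inside.
All remaining points lie in this disk, and no smaller disk contains both endpoints, so this is the minimum enclosing circle.
Diameter = 2r = 2√100 = 20.

20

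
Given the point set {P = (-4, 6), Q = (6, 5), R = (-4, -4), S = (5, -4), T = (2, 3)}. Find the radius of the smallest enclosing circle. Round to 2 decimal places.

6.76

The minimum enclosing circle of a finite set is fixed by two of the points (as a diameter) or three (as a circumcircle).
The minimum enclosing circle is determined by three boundary points: P, Q, R.
Their circumcentre is (0.55, 1) with r² = 45.7025.
The farthest remaining point S is at distance² 44.8025 ≤ 45.7025.
r = √(45.7025) ≈ 6.76.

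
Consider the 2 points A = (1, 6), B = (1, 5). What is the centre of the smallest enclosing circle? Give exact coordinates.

The smallest circle enclosing two points has them as diameter endpoints.
Centre = midpoint = (1, 5.5); r² = |AB|²/4 = 1/4 = 0.25.
Centre = (1, 5.5).

(1, 5.5)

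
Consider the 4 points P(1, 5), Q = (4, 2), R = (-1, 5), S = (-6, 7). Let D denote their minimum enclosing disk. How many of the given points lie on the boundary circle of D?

2

A smallest enclosing disk is always determined by at most three of the input points on its boundary.
The farthest pair is Q–S with squared distance 125. The circle on this segment as diameter has centre (-1, 4.5) and r² = 125/4 = 31.25.
Check P: distance² to centre = 4.25 ≤ 31.25, so it lies inside.
All remaining points lie in this disk, and no smaller disk contains both endpoints, so this is the minimum enclosing circle.
The points at distance exactly r from the centre are Q, S — 2 points.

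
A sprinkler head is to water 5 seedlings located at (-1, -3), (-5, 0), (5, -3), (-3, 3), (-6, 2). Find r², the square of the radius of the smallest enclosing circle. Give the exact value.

36.5

The minimum enclosing circle of a finite set is fixed by two of the points (as a diameter) or three (as a circumcircle).
The farthest pair is (5, -3)–(-6, 2) with squared distance 146. The circle on this segment as diameter has centre (-0.5, -0.5) and r² = 146/4 = 36.5.
Check (-1, -3): distance² to centre = 6.5 ≤ 36.5, so it lies inside.
All remaining points lie in this disk, and no smaller disk contains both endpoints, so this is the minimum enclosing circle.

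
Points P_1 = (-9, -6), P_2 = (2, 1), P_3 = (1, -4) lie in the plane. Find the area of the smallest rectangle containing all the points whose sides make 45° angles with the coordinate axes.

72

In coordinates u = x + y, v = x − y the rectangle is axis-aligned; the map (x,y)→(u,v) scales areas by 2.
u-values: -15, 3, -3; range = 3 − (-15) = 18.
v-values: -3, 1, 5; range = 5 − (-3) = 8.
Area = (18 × 8) / 2 = 72.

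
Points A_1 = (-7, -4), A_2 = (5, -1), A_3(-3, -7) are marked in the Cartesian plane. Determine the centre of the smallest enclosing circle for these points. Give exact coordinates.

(-1, -2.5)

Side lengths²: A_1A_2² = 153, A_1A_3² = 25, A_2A_3² = 100.
Since A_1A_2² = 153 ≥ 100 + 25 = 125, the angle opposite A_1A_2 is not acute, so the smallest enclosing circle has A_1A_2 as diameter.
Centre = midpoint of A_1A_2 = (-1, -2.5), r² = 153/4 = 38.25.
Centre = (-1, -2.5).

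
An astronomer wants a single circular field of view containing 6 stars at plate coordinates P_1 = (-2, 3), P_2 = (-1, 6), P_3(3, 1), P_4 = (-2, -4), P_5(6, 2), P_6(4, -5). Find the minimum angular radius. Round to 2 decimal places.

The farthest pair is P_2–P_6 with squared distance 146. The circle on this segment as diameter has centre (1.5, 0.5) and r² = 146/4 = 36.5.
Check P_1: distance² to centre = 18.5 ≤ 36.5, so it lies inside.
All remaining points lie in this disk, and no smaller disk contains both endpoints, so this is the minimum enclosing circle.
r = √(36.5) ≈ 6.04.

6.04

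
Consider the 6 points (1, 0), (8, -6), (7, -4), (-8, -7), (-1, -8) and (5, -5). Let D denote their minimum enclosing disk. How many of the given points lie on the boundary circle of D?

2

The farthest pair is (8, -6)–(-8, -7) with squared distance 257. The circle on this segment as diameter has centre (0, -6.5) and r² = 257/4 = 64.25.
Check (1, 0): distance² to centre = 43.25 ≤ 64.25, so it lies inside.
All remaining points lie in this disk, and no smaller disk contains both endpoints, so this is the minimum enclosing circle.
The points at distance exactly r from the centre are (8, -6), (-8, -7) — 2 points.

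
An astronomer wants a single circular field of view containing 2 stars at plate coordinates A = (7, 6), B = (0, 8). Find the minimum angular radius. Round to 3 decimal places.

3.640

The smallest circle enclosing two points has them as diameter endpoints.
Centre = midpoint = (3.5, 7); r² = |AB|²/4 = 53/4 = 13.25.
r = √(13.25) ≈ 3.640.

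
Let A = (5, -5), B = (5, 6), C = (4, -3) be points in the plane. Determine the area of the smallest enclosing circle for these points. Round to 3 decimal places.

Side lengths²: AB² = 121, AC² = 5, BC² = 82.
Since AB² = 121 ≥ 82 + 5 = 87, the angle opposite AB is not acute, so the smallest enclosing circle has AB as diameter.
Centre = midpoint of AB = (5, 0.5), r² = 121/4 = 30.25.
Area = π·r² = π·30.25 ≈ 95.033.

95.033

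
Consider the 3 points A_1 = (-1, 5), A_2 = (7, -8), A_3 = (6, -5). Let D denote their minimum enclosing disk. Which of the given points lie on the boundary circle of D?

Side lengths²: A_1A_2² = 233, A_1A_3² = 149, A_2A_3² = 10.
Since A_1A_2² = 233 ≥ 149 + 10 = 159, the angle opposite A_1A_2 is not acute, so the smallest enclosing circle has A_1A_2 as diameter.
Centre = midpoint of A_1A_2 = (3, -1.5), r² = 233/4 = 58.25.
The points at distance exactly r from the centre are A_1, A_2 — 2 points.

A_1, A_2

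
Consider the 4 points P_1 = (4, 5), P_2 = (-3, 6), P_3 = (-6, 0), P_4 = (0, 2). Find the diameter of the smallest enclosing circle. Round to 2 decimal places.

11.18

The farthest pair is P_1–P_3 with squared distance 125. The circle on this segment as diameter has centre (-1, 2.5) and r² = 125/4 = 31.25.
Check P_2: distance² to centre = 16.25 ≤ 31.25, so it lies inside.
All remaining points lie in this disk, and no smaller disk contains both endpoints, so this is the minimum enclosing circle.
Diameter = 2r = 2√(31.25) ≈ 11.18.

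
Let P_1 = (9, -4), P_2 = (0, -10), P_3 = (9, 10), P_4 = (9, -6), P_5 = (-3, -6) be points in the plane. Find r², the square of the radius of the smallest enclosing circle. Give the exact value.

120.25

A smallest enclosing disk is always determined by at most three of the input points on its boundary.
The farthest pair is P_2–P_3 with squared distance 481. The circle on this segment as diameter has centre (4.5, 0) and r² = 481/4 = 120.25.
Check P_1: distance² to centre = 36.25 ≤ 120.25, so it lies inside.
All remaining points lie in this disk, and no smaller disk contains both endpoints, so this is the minimum enclosing circle.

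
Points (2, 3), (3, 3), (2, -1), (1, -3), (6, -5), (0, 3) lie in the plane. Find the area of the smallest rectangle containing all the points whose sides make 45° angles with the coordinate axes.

In coordinates u = x + y, v = x − y the rectangle is axis-aligned; the map (x,y)→(u,v) scales areas by 2.
u-values: 5, 6, 1, -2, 1, 3; range = 6 − (-2) = 8.
v-values: -1, 0, 3, 4, 11, -3; range = 11 − (-3) = 14.
Area = (8 × 14) / 2 = 56.

56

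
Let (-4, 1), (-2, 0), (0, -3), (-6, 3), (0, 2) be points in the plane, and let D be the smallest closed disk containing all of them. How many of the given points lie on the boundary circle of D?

2

A smallest enclosing disk is always determined by at most three of the input points on its boundary.
The farthest pair is (0, -3)–(-6, 3) with squared distance 72. The circle on this segment as diameter has centre (-3, 0) and r² = 72/4 = 18.
Check (-4, 1): distance² to centre = 2 ≤ 18, so it lies inside.
All remaining points lie in this disk, and no smaller disk contains both endpoints, so this is the minimum enclosing circle.
The points at distance exactly r from the centre are (0, -3), (-6, 3) — 2 points.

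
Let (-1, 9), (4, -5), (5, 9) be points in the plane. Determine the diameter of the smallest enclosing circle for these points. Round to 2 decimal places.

14.90

Call the three points A, B, C in the order given.
Side lengths²: AB² = 221, AC² = 36, BC² = 197.
Since AB² = 221 < 197 + 36 = 233, the triangle is acute, so the smallest enclosing circle is the circumcircle.
Circumcentre = (2, 61/28), r² = 43537/784.
Diameter = 2r = 2√(43537/784) ≈ 14.90.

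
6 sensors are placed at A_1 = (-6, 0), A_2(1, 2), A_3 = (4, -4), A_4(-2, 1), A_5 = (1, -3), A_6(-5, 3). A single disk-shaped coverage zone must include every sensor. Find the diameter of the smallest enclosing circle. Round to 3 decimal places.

By Welzl's lemma the MEC is supported by two points (diametrically opposite) or three points (on a circumcircle).
The farthest pair is A_3–A_6 with squared distance 130. The circle on this segment as diameter has centre (-0.5, -0.5) and r² = 130/4 = 32.5.
Check A_1: distance² to centre = 30.5 ≤ 32.5, so it lies inside.
All remaining points lie in this disk, and no smaller disk contains both endpoints, so this is the minimum enclosing circle.
Diameter = 2r = 2√(32.5) ≈ 11.402.

11.402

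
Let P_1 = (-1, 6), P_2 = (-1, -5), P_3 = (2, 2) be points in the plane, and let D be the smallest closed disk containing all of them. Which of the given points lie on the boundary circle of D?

Side lengths²: P_1P_2² = 121, P_1P_3² = 25, P_2P_3² = 58.
Since P_1P_2² = 121 ≥ 58 + 25 = 83, the angle opposite P_1P_2 is not acute, so the smallest enclosing circle has P_1P_2 as diameter.
Centre = midpoint of P_1P_2 = (-1, 0.5), r² = 121/4 = 30.25.
The points at distance exactly r from the centre are P_1, P_2 — 2 points.

P_1, P_2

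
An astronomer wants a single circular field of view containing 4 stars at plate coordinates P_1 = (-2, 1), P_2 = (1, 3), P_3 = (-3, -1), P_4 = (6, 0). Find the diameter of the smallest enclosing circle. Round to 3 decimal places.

The minimum enclosing circle of a finite set is fixed by two of the points (as a diameter) or three (as a circumcircle).
The farthest pair is P_3–P_4 with squared distance 82. The circle on this segment as diameter has centre (1.5, -0.5) and r² = 82/4 = 20.5.
Check P_1: distance² to centre = 14.5 ≤ 20.5, so it lies inside.
All remaining points lie in this disk, and no smaller disk contains both endpoints, so this is the minimum enclosing circle.
Diameter = 2r = 2√(20.5) ≈ 9.055.

9.055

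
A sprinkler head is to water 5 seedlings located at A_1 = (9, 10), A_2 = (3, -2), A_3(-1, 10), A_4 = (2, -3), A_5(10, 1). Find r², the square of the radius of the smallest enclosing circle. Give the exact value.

A smallest enclosing disk is always determined by at most three of the input points on its boundary.
The minimum enclosing circle is determined by three boundary points: A_1, A_3, A_4.
Their circumcentre is (4, 56/13) with r² = 9701/169.
The farthest remaining point A_5 is at distance² 7933/169 ≤ 9701/169.

9701/169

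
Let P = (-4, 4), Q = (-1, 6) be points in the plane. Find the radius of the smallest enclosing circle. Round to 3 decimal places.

The smallest circle enclosing two points has them as diameter endpoints.
Centre = midpoint = (-2.5, 5); r² = |PQ|²/4 = 13/4 = 3.25.
r = √(3.25) ≈ 1.803.

1.803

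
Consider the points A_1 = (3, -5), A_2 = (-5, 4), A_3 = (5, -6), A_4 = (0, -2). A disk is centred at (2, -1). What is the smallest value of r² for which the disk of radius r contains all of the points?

74

The required radius is the distance from (2, -1) to the farthest point.
Squared distances: 17, 74, 34, 5.
Maximum is 74, attained at A_2.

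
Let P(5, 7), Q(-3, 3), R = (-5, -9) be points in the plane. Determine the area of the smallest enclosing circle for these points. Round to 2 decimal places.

Side lengths²: PQ² = 80, PR² = 356, QR² = 148.
Since PR² = 356 ≥ 148 + 80 = 228, the angle opposite PR is not acute, so the smallest enclosing circle has PR as diameter.
Centre = midpoint of PR = (0, -1), r² = 356/4 = 89.
Area = π·r² = π·89 ≈ 279.60.

279.60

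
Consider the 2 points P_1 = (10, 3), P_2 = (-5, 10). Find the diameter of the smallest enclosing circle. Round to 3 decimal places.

16.553

The smallest circle enclosing two points has them as diameter endpoints.
Centre = midpoint = (2.5, 6.5); r² = |P_1P_2|²/4 = 274/4 = 68.5.
Diameter = 2r = 2√(68.5) ≈ 16.553.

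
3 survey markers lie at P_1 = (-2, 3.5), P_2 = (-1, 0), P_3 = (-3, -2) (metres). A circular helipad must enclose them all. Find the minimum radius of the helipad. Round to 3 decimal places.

2.795

Side lengths²: P_1P_2² = 13.25, P_1P_3² = 31.25, P_2P_3² = 8.
Since P_1P_3² = 31.25 ≥ 13.25 + 8 = 21.25, the angle opposite P_1P_3 is not acute, so the smallest enclosing circle has P_1P_3 as diameter.
Centre = midpoint of P_1P_3 = (-2.5, 0.75), r² = 31.25/4 = 7.8125.
r = √(7.8125) ≈ 2.795.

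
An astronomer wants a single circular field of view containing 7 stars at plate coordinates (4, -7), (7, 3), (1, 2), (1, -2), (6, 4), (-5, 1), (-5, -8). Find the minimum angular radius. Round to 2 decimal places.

A smallest enclosing disk is always determined by at most three of the input points on its boundary.
The minimum enclosing circle is determined by three boundary points: (7, 3), (6, 4), (-5, -8).
Their circumcentre is (35/46, -103/46) with r² = 70225/1058.
The farthest remaining point (-5, 1) is at distance² 46213/1058 ≤ 70225/1058.
r = √(70225/1058) ≈ 8.15.

8.15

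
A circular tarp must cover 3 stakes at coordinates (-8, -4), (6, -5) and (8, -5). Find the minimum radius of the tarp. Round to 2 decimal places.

8.02

Call the three points A, B, C in the order given.
Side lengths²: AB² = 197, AC² = 257, BC² = 4.
Since AC² = 257 ≥ 197 + 4 = 201, the angle opposite AC is not acute, so the smallest enclosing circle has AC as diameter.
Centre = midpoint of AC = (0, -4.5), r² = 257/4 = 64.25.
r = √(64.25) ≈ 8.02.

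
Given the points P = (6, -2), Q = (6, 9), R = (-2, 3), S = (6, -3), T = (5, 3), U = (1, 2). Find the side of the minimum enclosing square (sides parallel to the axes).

The bounding box has width 8 and height 12.
An axis-aligned square enclosing the set must have side ≥ max(width, height).
So the minimum side is max(8, 12) = 12.

12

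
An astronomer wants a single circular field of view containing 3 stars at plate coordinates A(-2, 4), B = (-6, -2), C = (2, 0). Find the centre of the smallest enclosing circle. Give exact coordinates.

(-2.2, -0.2)

Side lengths²: AB² = 52, AC² = 32, BC² = 68.
Since BC² = 68 < 52 + 32 = 84, the triangle is acute, so the smallest enclosing circle is the circumcircle.
Circumcentre = (-2.2, -0.2), r² = 17.68.
Centre = (-2.2, -0.2).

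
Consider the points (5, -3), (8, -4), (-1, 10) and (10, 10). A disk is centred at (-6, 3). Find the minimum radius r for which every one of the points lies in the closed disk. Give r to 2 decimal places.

17.46

The required radius is the distance from (-6, 3) to the farthest point.
Squared distances: 157, 245, 74, 305.
Maximum is 305, attained at (10, 10).
r = √305 ≈ 17.46.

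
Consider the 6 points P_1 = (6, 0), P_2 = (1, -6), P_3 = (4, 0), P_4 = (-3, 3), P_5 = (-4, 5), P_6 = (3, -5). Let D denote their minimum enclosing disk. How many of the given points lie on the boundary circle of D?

3

The minimum enclosing circle is determined by three boundary points: P_1, P_2, P_5.
Their circumcentre is (-7/34, 3/34) with r² = 22265/578.
The farthest remaining point P_6 is at distance² 20905/578 ≤ 22265/578.
The points at distance exactly r from the centre are P_1, P_2, P_5 — 3 points.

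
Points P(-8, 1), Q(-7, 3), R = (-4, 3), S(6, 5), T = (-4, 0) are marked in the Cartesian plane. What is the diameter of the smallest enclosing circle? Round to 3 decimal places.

14.560

A smallest enclosing disk is always determined by at most three of the input points on its boundary.
The farthest pair is P–S with squared distance 212. The circle on this segment as diameter has centre (-1, 3) and r² = 212/4 = 53.
Check Q: distance² to centre = 36 ≤ 53, so it lies inside.
All remaining points lie in this disk, and no smaller disk contains both endpoints, so this is the minimum enclosing circle.
Diameter = 2r = 2√53 ≈ 14.560.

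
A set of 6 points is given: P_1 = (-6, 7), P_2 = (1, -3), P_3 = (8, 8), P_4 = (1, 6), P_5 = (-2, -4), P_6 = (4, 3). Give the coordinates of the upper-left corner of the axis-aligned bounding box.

(-6, 8)

x-range [-6, 8], y-range [-4, 8].
The upper-left corner is (-6, 8).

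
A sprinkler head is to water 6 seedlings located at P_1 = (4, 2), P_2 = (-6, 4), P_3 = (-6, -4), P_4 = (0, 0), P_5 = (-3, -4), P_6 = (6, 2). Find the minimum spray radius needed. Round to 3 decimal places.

6.801

The minimum enclosing circle of a finite set is fixed by two of the points (as a diameter) or three (as a circumcircle).
The minimum enclosing circle is determined by three boundary points: P_2, P_3, P_6.
Their circumcentre is (-0.5, 0) with r² = 46.25.
The farthest remaining point P_1 is at distance² 24.25 ≤ 46.25.
r = √(46.25) ≈ 6.801.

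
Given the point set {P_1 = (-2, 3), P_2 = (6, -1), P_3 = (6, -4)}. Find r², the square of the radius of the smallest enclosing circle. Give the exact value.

28.25

Side lengths²: P_1P_2² = 80, P_1P_3² = 113, P_2P_3² = 9.
Since P_1P_3² = 113 ≥ 80 + 9 = 89, the angle opposite P_1P_3 is not acute, so the smallest enclosing circle has P_1P_3 as diameter.
Centre = midpoint of P_1P_3 = (2, -0.5), r² = 113/4 = 28.25.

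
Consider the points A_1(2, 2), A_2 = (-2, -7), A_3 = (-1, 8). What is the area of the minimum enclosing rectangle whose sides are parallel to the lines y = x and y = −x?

112

In coordinates u = x + y, v = x − y the rectangle is axis-aligned; the map (x,y)→(u,v) scales areas by 2.
u-values: 4, -9, 7; range = 7 − (-9) = 16.
v-values: 0, 5, -9; range = 5 − (-9) = 14.
Area = (16 × 14) / 2 = 112.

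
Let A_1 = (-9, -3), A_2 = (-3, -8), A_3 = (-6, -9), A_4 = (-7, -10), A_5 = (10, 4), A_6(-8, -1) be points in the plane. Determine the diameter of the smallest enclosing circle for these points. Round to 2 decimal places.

22.02

A smallest enclosing disk is always determined by at most three of the input points on its boundary.
The farthest pair is A_4–A_5 with squared distance 485. The circle on this segment as diameter has centre (1.5, -3) and r² = 485/4 = 121.25.
Check A_1: distance² to centre = 110.25 ≤ 121.25, so it lies inside.
All remaining points lie in this disk, and no smaller disk contains both endpoints, so this is the minimum enclosing circle.
Diameter = 2r = 2√(121.25) ≈ 22.02.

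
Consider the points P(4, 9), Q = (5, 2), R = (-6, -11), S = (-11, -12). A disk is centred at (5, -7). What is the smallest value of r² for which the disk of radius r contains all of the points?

The required radius is the distance from (5, -7) to the farthest point.
Squared distances: 257, 81, 137, 281.
Maximum is 281, attained at S.

281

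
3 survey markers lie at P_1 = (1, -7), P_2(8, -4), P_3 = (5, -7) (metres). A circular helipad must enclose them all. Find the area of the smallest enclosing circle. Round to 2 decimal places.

45.55

Side lengths²: P_1P_2² = 58, P_1P_3² = 16, P_2P_3² = 18.
Since P_1P_2² = 58 ≥ 18 + 16 = 34, the angle opposite P_1P_2 is not acute, so the smallest enclosing circle has P_1P_2 as diameter.
Centre = midpoint of P_1P_2 = (4.5, -5.5), r² = 58/4 = 14.5.
Area = π·r² = π·14.5 ≈ 45.55.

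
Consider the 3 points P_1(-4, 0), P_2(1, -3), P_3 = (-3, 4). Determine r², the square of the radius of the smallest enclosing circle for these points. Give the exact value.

16.25

Side lengths²: P_1P_2² = 34, P_1P_3² = 17, P_2P_3² = 65.
Since P_2P_3² = 65 ≥ 34 + 17 = 51, the angle opposite P_2P_3 is not acute, so the smallest enclosing circle has P_2P_3 as diameter.
Centre = midpoint of P_2P_3 = (-1, 0.5), r² = 65/4 = 16.25.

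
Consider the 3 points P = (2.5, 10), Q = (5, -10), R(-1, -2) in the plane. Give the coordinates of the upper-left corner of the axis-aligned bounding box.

(-1, 10)

x-range [-1, 5], y-range [-10, 10].
The upper-left corner is (-1, 10).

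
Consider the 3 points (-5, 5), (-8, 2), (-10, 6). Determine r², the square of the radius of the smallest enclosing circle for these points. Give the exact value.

65/9

Call the three points A, B, C in the order given.
Side lengths²: AB² = 18, AC² = 26, BC² = 20.
Since AC² = 26 < 20 + 18 = 38, the triangle is acute, so the smallest enclosing circle is the circumcircle.
Circumcentre = (-23/3, 14/3), r² = 65/9.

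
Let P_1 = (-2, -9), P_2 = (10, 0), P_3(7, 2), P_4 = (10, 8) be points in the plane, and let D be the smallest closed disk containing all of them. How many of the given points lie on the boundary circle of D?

2

The farthest pair is P_1–P_4 with squared distance 433. The circle on this segment as diameter has centre (4, -0.5) and r² = 433/4 = 108.25.
Check P_2: distance² to centre = 36.25 ≤ 108.25, so it lies inside.
All remaining points lie in this disk, and no smaller disk contains both endpoints, so this is the minimum enclosing circle.
The points at distance exactly r from the centre are P_1, P_4 — 2 points.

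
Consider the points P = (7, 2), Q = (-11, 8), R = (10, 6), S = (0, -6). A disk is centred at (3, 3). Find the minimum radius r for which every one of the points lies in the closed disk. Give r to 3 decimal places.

14.866

The required radius is the distance from (3, 3) to the farthest point.
Squared distances: 17, 221, 58, 90.
Maximum is 221, attained at Q.
r = √221 ≈ 14.866.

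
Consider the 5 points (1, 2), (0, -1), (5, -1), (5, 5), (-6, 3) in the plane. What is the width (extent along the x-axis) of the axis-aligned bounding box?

max x = 5, min x = -6, so width = 11.

11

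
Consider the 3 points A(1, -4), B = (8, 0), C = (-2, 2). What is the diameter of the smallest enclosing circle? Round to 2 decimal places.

10.21

Side lengths²: AB² = 65, AC² = 45, BC² = 104.
Since BC² = 104 < 65 + 45 = 110, the triangle is acute, so the smallest enclosing circle is the circumcircle.
Circumcentre = (53/18, 13/18), r² = 4225/162.
Diameter = 2r = 2√(4225/162) ≈ 10.21.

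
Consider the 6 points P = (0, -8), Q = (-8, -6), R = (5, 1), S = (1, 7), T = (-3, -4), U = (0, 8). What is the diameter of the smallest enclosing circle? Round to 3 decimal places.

16.621

A smallest enclosing disk is always determined by at most three of the input points on its boundary.
The minimum enclosing circle is determined by three boundary points: P, Q, U.
Their circumcentre is (-2.25, 0) with r² = 69.0625.
The farthest remaining point S is at distance² 59.5625 ≤ 69.0625.
Diameter = 2r = 2√(69.0625) ≈ 16.621.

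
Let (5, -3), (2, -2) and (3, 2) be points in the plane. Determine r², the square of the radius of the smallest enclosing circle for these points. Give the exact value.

Call the three points A, B, C in the order given.
Side lengths²: AB² = 10, AC² = 29, BC² = 17.
Since AC² = 29 ≥ 17 + 10 = 27, the angle opposite AC is not acute, so the smallest enclosing circle has AC as diameter.
Centre = midpoint of AC = (4, -0.5), r² = 29/4 = 7.25.

7.25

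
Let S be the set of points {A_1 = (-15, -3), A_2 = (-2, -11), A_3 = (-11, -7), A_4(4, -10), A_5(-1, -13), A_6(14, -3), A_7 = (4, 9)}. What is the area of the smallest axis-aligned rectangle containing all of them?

x ranges over [-15, 14], width 29.
y ranges over [-13, 9], height 22.
Area = 29 × 22 = 638.

638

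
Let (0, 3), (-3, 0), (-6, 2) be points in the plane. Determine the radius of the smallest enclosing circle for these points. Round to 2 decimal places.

3.04

Call the three points A, B, C in the order given.
Side lengths²: AB² = 18, AC² = 37, BC² = 13.
Since AC² = 37 ≥ 18 + 13 = 31, the angle opposite AC is not acute, so the smallest enclosing circle has AC as diameter.
Centre = midpoint of AC = (-3, 2.5), r² = 37/4 = 9.25.
r = √(9.25) ≈ 3.04.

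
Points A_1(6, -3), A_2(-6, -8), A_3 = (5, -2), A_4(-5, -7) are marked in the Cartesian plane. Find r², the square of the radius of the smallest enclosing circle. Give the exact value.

By Welzl's lemma the MEC is supported by two points (diametrically opposite) or three points (on a circumcircle).
The farthest pair is A_1–A_2 with squared distance 169. The circle on this segment as diameter has centre (0, -5.5) and r² = 169/4 = 42.25.
Check A_3: distance² to centre = 37.25 ≤ 42.25, so it lies inside.
All remaining points lie in this disk, and no smaller disk contains both endpoints, so this is the minimum enclosing circle.

42.25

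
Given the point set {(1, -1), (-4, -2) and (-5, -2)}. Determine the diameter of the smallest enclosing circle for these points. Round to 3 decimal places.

Call the three points A, B, C in the order given.
Side lengths²: AB² = 26, AC² = 37, BC² = 1.
Since AC² = 37 ≥ 26 + 1 = 27, the angle opposite AC is not acute, so the smallest enclosing circle has AC as diameter.
Centre = midpoint of AC = (-2, -1.5), r² = 37/4 = 9.25.
Diameter = 2r = 2√(9.25) ≈ 6.083.

6.083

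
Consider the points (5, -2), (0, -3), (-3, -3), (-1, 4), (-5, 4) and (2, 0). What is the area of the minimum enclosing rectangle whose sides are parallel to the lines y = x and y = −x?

72

In coordinates u = x + y, v = x − y the rectangle is axis-aligned; the map (x,y)→(u,v) scales areas by 2.
u-values: 3, -3, -6, 3, -1, 2; range = 3 − (-6) = 9.
v-values: 7, 3, 0, -5, -9, 2; range = 7 − (-9) = 16.
Area = (9 × 16) / 2 = 72.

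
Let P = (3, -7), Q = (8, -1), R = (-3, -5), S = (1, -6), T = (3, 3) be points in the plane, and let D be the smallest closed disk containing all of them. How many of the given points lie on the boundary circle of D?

A smallest enclosing disk is always determined by at most three of the input points on its boundary.
The minimum enclosing circle is determined by three boundary points: Q, R, T.
Their circumcentre is (2.4375, -2.828125) with r² = 34.2834472656.
The farthest remaining point P is at distance² 17.7209472656 ≤ 34.2834472656.
The points at distance exactly r from the centre are Q, R, T — 3 points.

3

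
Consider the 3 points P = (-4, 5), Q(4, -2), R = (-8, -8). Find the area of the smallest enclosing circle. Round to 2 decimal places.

Side lengths²: PQ² = 113, PR² = 185, QR² = 180.
Since PR² = 185 < 180 + 113 = 293, the triangle is acute, so the smallest enclosing circle is the circumcircle.
Circumcentre = (-147/44, -51/22), r² = 104525/1936.
Area = π·r² = π·104525/1936 ≈ 169.62.

169.62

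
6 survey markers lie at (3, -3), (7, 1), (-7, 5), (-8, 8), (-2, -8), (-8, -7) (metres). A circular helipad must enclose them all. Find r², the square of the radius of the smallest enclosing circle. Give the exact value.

By Welzl's lemma the MEC is supported by two points (diametrically opposite) or three points (on a circumcircle).
The minimum enclosing circle is determined by three boundary points: (7, 1), (-8, 8), (-8, -7).
Their circumcentre is (-71/30, 0.5) with r² = 39593/450.
The farthest remaining point (-2, -8) is at distance² 32573/450 ≤ 39593/450.

39593/450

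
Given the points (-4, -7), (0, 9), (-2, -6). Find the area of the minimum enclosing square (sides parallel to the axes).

256

The bounding box has width 4 and height 16.
An axis-aligned square enclosing the set must have side ≥ max(width, height).
So the minimum side is max(4, 16) = 16.
Area = 16² = 256.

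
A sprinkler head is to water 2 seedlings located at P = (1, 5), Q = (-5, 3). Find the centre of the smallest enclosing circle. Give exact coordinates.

The smallest circle enclosing two points has them as diameter endpoints.
Centre = midpoint = (-2, 4); r² = |PQ|²/4 = 40/4 = 10.
Centre = (-2, 4).

(-2, 4)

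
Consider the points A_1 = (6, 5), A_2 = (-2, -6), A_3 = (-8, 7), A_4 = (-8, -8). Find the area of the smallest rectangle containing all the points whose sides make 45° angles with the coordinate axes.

In coordinates u = x + y, v = x − y the rectangle is axis-aligned; the map (x,y)→(u,v) scales areas by 2.
u-values: 11, -8, -1, -16; range = 11 − (-16) = 27.
v-values: 1, 4, -15, 0; range = 4 − (-15) = 19.
Area = (27 × 19) / 2 = 256.5.

256.5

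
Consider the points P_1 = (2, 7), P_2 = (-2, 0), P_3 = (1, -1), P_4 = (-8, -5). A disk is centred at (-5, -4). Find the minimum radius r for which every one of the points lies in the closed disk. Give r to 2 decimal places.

The required radius is the distance from (-5, -4) to the farthest point.
Squared distances: 170, 25, 45, 10.
Maximum is 170, attained at P_1.
r = √170 ≈ 13.04.

13.04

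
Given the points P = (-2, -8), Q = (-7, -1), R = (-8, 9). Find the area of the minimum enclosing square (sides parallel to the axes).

289

The bounding box has width 6 and height 17.
An axis-aligned square enclosing the set must have side ≥ max(width, height).
So the minimum side is max(6, 17) = 17.
Area = 17² = 289.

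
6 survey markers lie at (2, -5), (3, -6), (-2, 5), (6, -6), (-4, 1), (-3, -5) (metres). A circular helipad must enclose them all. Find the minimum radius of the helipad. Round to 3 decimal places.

A smallest enclosing disk is always determined by at most three of the input points on its boundary.
The farthest pair is (-2, 5)–(6, -6) with squared distance 185. The circle on this segment as diameter has centre (2, -0.5) and r² = 185/4 = 46.25.
Check (2, -5): distance² to centre = 20.25 ≤ 46.25, so it lies inside.
All remaining points lie in this disk, and no smaller disk contains both endpoints, so this is the minimum enclosing circle.
r = √(46.25) ≈ 6.801.

6.801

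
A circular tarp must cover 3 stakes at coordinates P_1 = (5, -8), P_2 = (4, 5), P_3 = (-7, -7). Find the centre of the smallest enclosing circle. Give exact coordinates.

(-33/62, -117/62)

Side lengths²: P_1P_2² = 170, P_1P_3² = 145, P_2P_3² = 265.
Since P_2P_3² = 265 < 170 + 145 = 315, the triangle is acute, so the smallest enclosing circle is the circumcircle.
Circumcentre = (-33/62, -117/62), r² = 130645/1922.
Centre = (-33/62, -117/62).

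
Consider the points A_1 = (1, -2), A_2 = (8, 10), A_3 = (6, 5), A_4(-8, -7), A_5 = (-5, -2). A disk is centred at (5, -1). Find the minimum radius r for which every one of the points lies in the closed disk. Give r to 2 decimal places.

14.32

The required radius is the distance from (5, -1) to the farthest point.
Squared distances: 17, 130, 37, 205, 101.
Maximum is 205, attained at A_4.
r = √205 ≈ 14.32.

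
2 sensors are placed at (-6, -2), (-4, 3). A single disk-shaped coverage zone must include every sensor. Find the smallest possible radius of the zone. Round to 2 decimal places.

The smallest circle enclosing two points has them as diameter endpoints.
Centre = midpoint = (-5, 0.5); r² = |(-6, -2)−(-4, 3)|²/4 = 29/4 = 7.25.
r = √(7.25) ≈ 2.69.

2.69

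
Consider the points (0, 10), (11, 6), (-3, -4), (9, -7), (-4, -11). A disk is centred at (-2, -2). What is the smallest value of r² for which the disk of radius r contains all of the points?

The required radius is the distance from (-2, -2) to the farthest point.
Squared distances: 148, 233, 5, 146, 85.
Maximum is 233, attained at (11, 6).

233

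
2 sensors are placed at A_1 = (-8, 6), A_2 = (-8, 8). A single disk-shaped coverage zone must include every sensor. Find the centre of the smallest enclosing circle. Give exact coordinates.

(-8, 7)

The smallest circle enclosing two points has them as diameter endpoints.
Centre = midpoint = (-8, 7); r² = |A_1A_2|²/4 = 4/4 = 1.
Centre = (-8, 7).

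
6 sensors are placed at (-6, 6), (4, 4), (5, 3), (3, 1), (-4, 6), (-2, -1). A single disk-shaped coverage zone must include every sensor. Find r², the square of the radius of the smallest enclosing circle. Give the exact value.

A smallest enclosing disk is always determined by at most three of the input points on its boundary.
The farthest pair is (-6, 6)–(5, 3) with squared distance 130. The circle on this segment as diameter has centre (-0.5, 4.5) and r² = 130/4 = 32.5.
Check (4, 4): distance² to centre = 20.5 ≤ 32.5, so it lies inside.
All remaining points lie in this disk, and no smaller disk contains both endpoints, so this is the minimum enclosing circle.

32.5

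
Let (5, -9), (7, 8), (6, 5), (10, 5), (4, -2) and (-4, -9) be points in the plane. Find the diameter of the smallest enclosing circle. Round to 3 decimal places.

By Welzl's lemma the MEC is supported by two points (diametrically opposite) or three points (on a circumcircle).
The farthest pair is (7, 8)–(-4, -9) with squared distance 410. The circle on this segment as diameter has centre (1.5, -0.5) and r² = 410/4 = 102.5.
Check (5, -9): distance² to centre = 84.5 ≤ 102.5, so it lies inside.
All remaining points lie in this disk, and no smaller disk contains both endpoints, so this is the minimum enclosing circle.
Diameter = 2r = 2√(102.5) ≈ 20.248.

20.248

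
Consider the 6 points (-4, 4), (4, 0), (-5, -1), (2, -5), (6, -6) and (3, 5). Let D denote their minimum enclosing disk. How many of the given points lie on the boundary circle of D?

A smallest enclosing disk is always determined by at most three of the input points on its boundary.
The farthest pair is (-4, 4)–(6, -6) with squared distance 200. The circle on this segment as diameter has centre (1, -1) and r² = 200/4 = 50.
Check (4, 0): distance² to centre = 10 ≤ 50, so it lies inside.
All remaining points lie in this disk, and no smaller disk contains both endpoints, so this is the minimum enclosing circle.
The points at distance exactly r from the centre are (-4, 4), (6, -6) — 2 points.

2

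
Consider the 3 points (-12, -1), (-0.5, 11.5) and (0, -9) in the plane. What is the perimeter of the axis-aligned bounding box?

65

Width = max x − min x = 0 − (-12) = 12.
Height = max y − min y = 11.5 − (-9) = 20.5.
Perimeter = 2(12 + 20.5) = 65.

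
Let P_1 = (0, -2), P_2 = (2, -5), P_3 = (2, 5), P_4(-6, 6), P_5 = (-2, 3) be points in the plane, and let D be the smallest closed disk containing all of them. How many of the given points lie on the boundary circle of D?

A smallest enclosing disk is always determined by at most three of the input points on its boundary.
The farthest pair is P_2–P_4 with squared distance 185. The circle on this segment as diameter has centre (-2, 0.5) and r² = 185/4 = 46.25.
Check P_1: distance² to centre = 10.25 ≤ 46.25, so it lies inside.
All remaining points lie in this disk, and no smaller disk contains both endpoints, so this is the minimum enclosing circle.
The points at distance exactly r from the centre are P_2, P_4 — 2 points.

2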